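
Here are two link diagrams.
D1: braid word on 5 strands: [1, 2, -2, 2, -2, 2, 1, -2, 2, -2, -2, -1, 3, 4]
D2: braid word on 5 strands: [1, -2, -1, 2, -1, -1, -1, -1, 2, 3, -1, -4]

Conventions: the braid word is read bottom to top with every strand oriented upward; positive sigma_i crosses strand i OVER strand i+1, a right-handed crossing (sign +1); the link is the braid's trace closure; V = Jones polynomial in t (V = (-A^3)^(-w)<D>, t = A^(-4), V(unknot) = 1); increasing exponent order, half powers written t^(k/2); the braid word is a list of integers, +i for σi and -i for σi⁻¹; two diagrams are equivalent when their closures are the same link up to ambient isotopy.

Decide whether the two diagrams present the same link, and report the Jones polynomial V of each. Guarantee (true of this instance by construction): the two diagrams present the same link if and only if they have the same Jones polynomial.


equivalent: no
V(D1) = 1  (w +2, c 14, <D> = A^6)
D2 (bracket A^-4 + A^4 - A^8 + A^12 - A^16; 12 crossings at w = -4): V = -t^-7 + t^-6 - t^-5 + t^-4 + t^-2
why: 2 values of V(t) split the 2 diagrams


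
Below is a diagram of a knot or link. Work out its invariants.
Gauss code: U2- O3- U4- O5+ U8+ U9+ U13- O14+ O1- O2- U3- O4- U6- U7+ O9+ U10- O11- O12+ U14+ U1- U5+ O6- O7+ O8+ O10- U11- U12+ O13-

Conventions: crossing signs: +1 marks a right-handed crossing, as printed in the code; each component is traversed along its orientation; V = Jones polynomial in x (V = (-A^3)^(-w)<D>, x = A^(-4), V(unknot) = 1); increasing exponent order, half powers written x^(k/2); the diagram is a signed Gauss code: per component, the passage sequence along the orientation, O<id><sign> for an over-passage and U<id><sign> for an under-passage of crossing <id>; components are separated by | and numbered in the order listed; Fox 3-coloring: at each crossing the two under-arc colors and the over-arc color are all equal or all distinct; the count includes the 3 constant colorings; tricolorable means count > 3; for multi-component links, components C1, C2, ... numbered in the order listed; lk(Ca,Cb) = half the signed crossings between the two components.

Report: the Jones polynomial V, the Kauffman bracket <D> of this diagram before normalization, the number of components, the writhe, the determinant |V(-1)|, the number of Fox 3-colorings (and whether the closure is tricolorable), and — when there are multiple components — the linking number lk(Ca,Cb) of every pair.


V(x) = x^-5 - 2x^-4 + 2x^-3 - 2x^-2 + 2x^-1 - 1 + x
bracket: A^-10 - A^-6 + 2A^-2 - 2A^2 + 2A^6 - 2A^10 + A^14, w = -2
1 component, writhe -2, over 14 crossings
det 11, colorings 3 of 3^14 — not tricolorable
observation: V spans 6 powers of x: at least 6 crossings in any diagram


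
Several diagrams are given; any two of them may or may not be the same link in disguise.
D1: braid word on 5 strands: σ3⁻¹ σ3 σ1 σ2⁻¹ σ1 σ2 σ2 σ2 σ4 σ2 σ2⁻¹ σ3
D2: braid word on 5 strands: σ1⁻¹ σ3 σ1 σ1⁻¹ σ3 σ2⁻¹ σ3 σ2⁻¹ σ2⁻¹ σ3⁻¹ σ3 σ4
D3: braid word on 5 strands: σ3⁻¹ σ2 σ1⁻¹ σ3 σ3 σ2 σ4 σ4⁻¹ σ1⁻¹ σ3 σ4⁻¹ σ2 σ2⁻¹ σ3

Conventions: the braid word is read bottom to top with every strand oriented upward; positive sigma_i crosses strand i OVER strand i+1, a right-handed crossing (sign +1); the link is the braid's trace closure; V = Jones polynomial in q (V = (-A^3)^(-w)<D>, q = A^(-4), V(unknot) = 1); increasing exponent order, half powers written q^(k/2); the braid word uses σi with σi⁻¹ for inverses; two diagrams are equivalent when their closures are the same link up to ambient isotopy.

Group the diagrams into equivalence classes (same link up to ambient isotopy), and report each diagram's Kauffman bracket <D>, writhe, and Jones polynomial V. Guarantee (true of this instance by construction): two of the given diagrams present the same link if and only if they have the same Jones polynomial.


classes: {D1} | {D2} | {D3}
V(D1) = q - q^2 + 2q^3 - q^4 + q^5 - q^6  [12 crossings, <D> = -A^-6 + A^-2 - A^2 + 2A^6 - A^10 + A^14, w = +6]
D2 (bracket -A^-12 + 2A^-8 - 2A^-4 + 3 - 2A^4 + 2A^8 - A^12; 12 crossings at w = 0): V = -q^-3 + 2q^-2 - 2q^-1 + 3 - 2q + 2q^2 - q^3
V(D3) = q^-1 - 1 + 2q - 2q^2 + 2q^3 - 2q^4 + q^5  (w +2, c 14, <D> = A^-14 - 2A^-10 + 2A^-6 - 2A^-2 + 2A^2 - A^6 + A^10)
insight: V(q) takes 3 values over 3 diagrams, fixing the grouping


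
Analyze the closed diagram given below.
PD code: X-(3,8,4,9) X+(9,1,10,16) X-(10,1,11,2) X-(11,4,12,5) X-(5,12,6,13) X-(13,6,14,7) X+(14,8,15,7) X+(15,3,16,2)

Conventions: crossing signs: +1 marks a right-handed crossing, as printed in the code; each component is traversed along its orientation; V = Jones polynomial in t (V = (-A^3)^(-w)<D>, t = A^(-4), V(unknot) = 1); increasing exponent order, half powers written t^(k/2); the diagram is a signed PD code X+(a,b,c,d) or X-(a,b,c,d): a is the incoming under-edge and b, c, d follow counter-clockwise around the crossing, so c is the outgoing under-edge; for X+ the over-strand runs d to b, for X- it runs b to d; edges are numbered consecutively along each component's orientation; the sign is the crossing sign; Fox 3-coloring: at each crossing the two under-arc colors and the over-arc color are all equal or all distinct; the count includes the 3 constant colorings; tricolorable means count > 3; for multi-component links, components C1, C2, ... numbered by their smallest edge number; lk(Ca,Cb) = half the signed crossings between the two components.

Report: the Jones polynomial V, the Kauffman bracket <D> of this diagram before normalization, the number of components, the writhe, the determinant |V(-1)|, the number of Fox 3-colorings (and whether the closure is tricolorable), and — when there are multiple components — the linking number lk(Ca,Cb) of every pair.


V(t) = -t^-4 + t^-3 + t^-1
bracket: A^-2 + A^6 - A^10, w = -2
1 component, writhe -2, over 8 crossings
det 3, colorings 9 of 3^8 — tricolorable
observation: w = -2 (over 8 crossings) is diagram-only; (-A^3)^(2) removes it from V


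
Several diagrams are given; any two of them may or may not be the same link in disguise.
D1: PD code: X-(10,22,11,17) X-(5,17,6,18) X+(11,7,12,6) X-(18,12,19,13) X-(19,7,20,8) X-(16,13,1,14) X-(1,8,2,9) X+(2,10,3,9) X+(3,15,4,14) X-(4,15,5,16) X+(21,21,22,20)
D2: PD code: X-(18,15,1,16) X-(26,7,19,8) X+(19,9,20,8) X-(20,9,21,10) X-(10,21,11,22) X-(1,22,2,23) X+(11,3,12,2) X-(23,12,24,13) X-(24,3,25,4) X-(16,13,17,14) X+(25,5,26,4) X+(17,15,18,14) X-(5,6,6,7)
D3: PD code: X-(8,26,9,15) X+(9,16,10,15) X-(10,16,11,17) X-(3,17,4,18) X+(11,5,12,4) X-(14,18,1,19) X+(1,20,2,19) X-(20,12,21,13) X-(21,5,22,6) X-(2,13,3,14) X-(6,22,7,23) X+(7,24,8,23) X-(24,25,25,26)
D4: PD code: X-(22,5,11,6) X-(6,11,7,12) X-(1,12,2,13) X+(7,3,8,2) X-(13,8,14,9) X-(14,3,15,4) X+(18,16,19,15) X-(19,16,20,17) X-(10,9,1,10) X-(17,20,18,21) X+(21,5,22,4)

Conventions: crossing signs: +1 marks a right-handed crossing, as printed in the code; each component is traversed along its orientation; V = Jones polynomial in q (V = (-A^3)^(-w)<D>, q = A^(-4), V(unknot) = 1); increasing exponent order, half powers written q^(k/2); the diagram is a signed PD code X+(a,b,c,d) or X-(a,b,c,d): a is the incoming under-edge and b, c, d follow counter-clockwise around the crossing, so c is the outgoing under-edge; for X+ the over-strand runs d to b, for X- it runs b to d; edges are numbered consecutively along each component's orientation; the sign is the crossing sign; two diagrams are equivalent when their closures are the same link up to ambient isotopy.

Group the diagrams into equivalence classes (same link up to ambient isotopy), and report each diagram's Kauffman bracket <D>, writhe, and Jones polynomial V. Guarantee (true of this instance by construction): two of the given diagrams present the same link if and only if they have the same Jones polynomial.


grouping into links: {D1, D2, D3, D4}
V(D1) = -q^(-9/2) - q^(-5/2) + q^(-3/2) - q^(-1/2)  (w -3, c 11, <D> = A^-7 - A^-3 + A + A^9)
V(D2) = -q^(-9/2) - q^(-5/2) + q^(-3/2) - q^(-1/2)  [13 crossings, <D> = A^-13 - A^-9 + A^-5 + A^3, w = -5]
V(D3) = -q^(-9/2) - q^(-5/2) + q^(-3/2) - q^(-1/2)  (w -5, c 13, <D> = A^-13 - A^-9 + A^-5 + A^3)
D4 (bracket A^-13 - A^-9 + A^-5 + A^3; 11 crossings at w = -5): V = -q^(-9/2) - q^(-5/2) + q^(-3/2) - q^(-1/2)
key observation: one V(q) for all 4 diagrams — one class (guaranteed)


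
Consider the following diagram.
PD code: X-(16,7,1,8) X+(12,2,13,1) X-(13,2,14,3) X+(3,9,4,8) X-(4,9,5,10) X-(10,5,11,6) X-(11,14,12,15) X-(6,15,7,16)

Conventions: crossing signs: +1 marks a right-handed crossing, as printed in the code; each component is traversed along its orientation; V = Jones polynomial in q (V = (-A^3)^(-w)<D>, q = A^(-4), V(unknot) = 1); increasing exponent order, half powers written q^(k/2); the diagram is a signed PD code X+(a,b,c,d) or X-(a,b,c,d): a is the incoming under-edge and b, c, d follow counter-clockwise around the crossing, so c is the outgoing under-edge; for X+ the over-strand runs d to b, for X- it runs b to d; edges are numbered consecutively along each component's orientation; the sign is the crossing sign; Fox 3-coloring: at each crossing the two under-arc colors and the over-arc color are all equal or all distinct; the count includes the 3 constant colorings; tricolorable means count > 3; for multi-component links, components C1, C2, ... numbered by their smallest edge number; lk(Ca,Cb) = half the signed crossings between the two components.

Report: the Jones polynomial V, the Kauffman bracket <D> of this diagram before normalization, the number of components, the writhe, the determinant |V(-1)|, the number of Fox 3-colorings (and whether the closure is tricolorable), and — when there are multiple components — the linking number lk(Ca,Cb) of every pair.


Jones polynomial: V(q) = -q^-4 + q^-3 + q^-1
<D> = A^-8 + 1 - A^4; writhe -4
components 1, writhe -4 (8 crossings)
3-colorings: 9 of 3^8, det 3 — tricolorable
note: the span of V is 3, forcing >= 3 crossings in any diagram


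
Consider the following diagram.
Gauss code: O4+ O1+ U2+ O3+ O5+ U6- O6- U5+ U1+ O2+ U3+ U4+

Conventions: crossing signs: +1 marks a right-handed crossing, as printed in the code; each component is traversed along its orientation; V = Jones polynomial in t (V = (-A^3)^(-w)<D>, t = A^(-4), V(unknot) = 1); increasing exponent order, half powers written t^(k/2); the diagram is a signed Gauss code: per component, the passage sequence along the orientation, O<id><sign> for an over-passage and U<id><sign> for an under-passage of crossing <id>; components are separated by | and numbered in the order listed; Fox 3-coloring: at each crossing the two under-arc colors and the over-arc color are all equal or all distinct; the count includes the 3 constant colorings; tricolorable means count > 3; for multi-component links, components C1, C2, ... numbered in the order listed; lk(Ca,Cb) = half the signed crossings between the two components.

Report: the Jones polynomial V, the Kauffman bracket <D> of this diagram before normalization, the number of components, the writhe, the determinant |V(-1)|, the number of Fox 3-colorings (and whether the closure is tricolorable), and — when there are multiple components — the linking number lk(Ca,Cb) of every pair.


V(t) = t + t^3 - t^4
bracket: -A^-4 + 1 + A^8, w = +4
1 component, writhe +4, over 6 crossings
det 3, colorings 9 of 3^6 — tricolorable
observation: w = +4 (over 6 crossings) is diagram-only; (-A^3)^(-4) removes it from V


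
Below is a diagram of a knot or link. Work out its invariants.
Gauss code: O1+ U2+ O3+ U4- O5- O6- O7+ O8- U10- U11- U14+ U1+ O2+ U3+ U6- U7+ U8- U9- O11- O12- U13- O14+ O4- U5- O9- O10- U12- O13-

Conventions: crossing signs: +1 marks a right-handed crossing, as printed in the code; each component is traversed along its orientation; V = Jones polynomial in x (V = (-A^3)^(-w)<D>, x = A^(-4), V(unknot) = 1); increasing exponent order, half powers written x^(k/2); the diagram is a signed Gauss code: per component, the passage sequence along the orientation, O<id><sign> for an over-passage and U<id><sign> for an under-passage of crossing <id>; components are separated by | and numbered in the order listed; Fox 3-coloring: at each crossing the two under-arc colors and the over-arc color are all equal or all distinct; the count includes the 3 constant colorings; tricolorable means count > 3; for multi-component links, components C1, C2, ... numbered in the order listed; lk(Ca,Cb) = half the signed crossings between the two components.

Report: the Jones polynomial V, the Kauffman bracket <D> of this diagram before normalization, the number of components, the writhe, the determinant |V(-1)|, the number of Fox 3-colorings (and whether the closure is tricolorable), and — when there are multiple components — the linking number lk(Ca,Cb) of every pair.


V = -x^-6 + x^-5 - x^-4 + 2x^-3 - x^-2 + x^-1
<D> = A^-8 - A^-4 + 2 - A^4 + A^8 - A^12 (w = -4)
1 component over 14 crossings, w = -4
3 Fox colorings among 3^14, |V(-1)| = 7: not tricolorable
why: the span of V is 5, forcing >= 5 crossings in any diagram


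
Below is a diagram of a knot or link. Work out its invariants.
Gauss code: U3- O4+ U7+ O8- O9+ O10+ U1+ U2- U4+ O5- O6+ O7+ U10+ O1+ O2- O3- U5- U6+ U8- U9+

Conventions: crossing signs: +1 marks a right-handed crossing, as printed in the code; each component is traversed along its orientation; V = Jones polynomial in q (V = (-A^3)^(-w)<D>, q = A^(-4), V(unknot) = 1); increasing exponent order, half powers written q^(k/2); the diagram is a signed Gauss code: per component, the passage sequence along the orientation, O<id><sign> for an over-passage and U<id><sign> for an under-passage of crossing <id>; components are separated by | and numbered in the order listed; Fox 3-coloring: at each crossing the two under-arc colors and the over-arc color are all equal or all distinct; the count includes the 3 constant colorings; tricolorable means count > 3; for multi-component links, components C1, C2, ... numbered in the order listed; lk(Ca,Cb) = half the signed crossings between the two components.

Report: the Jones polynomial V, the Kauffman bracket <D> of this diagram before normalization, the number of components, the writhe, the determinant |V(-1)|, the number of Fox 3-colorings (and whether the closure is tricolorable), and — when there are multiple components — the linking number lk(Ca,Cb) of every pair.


Jones polynomial: V(q) = q + q^3 - q^4
<D> = -A^-10 + A^-6 + A^2; writhe +2
components 1, writhe +2 (10 crossings)
3-colorings: 9 of 3^10, det 3 — tricolorable
note: w = +2 shifts under R1 moves; the (-A^3)^(-2) factor cancels that in V


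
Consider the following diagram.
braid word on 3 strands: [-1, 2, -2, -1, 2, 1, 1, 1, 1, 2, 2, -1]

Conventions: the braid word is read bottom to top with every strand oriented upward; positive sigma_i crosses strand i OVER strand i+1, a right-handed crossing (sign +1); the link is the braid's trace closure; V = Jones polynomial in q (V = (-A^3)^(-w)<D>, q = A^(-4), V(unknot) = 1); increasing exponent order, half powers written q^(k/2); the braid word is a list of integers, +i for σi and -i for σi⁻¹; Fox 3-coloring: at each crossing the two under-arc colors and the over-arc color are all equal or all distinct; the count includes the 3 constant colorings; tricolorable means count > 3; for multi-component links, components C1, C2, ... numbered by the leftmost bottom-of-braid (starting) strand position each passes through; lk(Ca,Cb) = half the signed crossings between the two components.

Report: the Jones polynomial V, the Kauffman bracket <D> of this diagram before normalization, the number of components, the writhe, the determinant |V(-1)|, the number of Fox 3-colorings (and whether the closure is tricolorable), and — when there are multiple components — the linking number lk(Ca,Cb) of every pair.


Jones polynomial: V(q) = -1 + 3q - 3q^2 + 5q^3 - 5q^4 + 4q^5 - 3q^6 + 2q^7 - q^8
<D> = -A^-20 + 2A^-16 - 3A^-12 + 4A^-8 - 5A^-4 + 5 - 3A^4 + 3A^8 - A^12; writhe +4
components 1, writhe +4 (12 crossings)
3-colorings: 9 of 3^12, det 27 — tricolorable
note: w = +4 (over 12 crossings) is diagram-only; (-A^3)^(-4) removes it from V


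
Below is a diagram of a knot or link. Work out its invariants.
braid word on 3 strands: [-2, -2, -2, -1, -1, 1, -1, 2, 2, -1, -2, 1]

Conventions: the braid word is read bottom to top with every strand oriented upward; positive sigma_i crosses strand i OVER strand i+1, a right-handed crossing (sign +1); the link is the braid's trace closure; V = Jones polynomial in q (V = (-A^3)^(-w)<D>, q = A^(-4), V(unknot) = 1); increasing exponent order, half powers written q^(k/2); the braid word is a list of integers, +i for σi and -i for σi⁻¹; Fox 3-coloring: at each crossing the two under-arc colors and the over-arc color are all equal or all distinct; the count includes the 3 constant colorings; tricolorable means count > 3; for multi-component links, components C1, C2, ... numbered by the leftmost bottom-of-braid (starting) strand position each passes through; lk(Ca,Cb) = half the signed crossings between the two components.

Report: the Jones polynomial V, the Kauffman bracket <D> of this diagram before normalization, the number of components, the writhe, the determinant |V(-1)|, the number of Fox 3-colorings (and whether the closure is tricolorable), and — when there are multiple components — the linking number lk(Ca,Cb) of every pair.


V = -q^-8 + 2q^-7 - 3q^-6 + 4q^-5 - 5q^-4 + 5q^-3 - 3q^-2 + 3q^-1 - 1
<D> = -A^-12 + 3A^-8 - 3A^-4 + 5 - 5A^4 + 4A^8 - 3A^12 + 2A^16 - A^20 (w = -4)
1 component over 12 crossings, w = -4
9 Fox colorings among 3^12, |V(-1)| = 27: tricolorable
why: w = -4 (over 12 crossings) is diagram-only; (-A^3)^(4) removes it from V


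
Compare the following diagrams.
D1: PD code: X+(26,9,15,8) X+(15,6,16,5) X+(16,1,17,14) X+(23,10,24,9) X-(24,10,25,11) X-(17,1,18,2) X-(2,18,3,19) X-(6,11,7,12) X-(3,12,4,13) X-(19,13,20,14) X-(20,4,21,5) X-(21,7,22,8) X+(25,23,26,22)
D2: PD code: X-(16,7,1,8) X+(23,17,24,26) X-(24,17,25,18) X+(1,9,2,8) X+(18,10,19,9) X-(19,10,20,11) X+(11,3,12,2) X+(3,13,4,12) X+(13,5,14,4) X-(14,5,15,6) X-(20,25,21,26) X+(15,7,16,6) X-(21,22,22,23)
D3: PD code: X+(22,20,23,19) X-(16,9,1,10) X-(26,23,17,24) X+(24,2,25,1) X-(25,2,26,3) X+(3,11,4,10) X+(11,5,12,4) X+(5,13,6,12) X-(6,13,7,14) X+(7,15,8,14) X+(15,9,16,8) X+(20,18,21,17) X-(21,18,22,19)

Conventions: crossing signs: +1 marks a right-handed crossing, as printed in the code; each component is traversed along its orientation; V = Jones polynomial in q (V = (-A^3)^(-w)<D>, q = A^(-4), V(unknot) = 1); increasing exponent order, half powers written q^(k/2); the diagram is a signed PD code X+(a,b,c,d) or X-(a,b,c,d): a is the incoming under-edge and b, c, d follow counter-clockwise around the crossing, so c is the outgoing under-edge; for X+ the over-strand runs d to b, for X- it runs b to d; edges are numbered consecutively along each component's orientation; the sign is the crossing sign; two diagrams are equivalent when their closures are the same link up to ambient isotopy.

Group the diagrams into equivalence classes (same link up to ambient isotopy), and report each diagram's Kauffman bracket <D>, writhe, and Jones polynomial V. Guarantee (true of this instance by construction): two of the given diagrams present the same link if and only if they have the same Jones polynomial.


equivalence classes: {D1} | {D2, D3}
D1 (bracket A^-7 + A; 13 crossings at w = -3): V = -q^(-5/2) - q^(-1/2)
D2 (bracket -A^-15 + A^-7 + A^-3 + A; 13 crossings at w = +1): V = -q^(1/2) - q^(3/2) - q^(5/2) + q^(9/2)
V(D3) = -q^(1/2) - q^(3/2) - q^(5/2) + q^(9/2)  (w +3, c 13, <D> = -A^-9 + A^-1 + A^3 + A^7)
observation: 2 values of V(q) split the 3 diagrams


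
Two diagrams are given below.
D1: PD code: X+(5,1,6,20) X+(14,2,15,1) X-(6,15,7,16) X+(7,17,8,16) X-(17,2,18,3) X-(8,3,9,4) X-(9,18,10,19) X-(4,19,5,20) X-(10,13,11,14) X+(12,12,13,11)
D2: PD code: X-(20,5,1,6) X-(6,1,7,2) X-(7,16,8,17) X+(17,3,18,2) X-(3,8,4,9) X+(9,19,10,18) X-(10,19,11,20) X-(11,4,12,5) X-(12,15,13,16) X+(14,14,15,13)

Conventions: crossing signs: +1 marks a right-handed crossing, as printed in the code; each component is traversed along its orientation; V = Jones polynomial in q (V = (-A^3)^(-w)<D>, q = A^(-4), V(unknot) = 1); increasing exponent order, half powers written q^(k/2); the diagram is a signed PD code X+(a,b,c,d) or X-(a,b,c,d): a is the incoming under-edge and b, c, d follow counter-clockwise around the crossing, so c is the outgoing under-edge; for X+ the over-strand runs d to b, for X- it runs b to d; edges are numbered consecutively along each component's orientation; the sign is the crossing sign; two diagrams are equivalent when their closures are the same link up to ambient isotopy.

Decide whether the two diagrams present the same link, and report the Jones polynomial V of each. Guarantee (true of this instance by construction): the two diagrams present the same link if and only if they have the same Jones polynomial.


equivalent: no
V(D1) = 1  (w -2, c 10, <D> = A^-6)
V(D2) = -q^-6 + q^-5 - q^-4 + 2q^-3 - q^-2 + q^-1  [10 crossings, <D> = A^-8 - A^-4 + 2 - A^4 + A^8 - A^12, w = -4]
key observation: 2 classes among 2 diagrams; unequal V(q) rules out equality


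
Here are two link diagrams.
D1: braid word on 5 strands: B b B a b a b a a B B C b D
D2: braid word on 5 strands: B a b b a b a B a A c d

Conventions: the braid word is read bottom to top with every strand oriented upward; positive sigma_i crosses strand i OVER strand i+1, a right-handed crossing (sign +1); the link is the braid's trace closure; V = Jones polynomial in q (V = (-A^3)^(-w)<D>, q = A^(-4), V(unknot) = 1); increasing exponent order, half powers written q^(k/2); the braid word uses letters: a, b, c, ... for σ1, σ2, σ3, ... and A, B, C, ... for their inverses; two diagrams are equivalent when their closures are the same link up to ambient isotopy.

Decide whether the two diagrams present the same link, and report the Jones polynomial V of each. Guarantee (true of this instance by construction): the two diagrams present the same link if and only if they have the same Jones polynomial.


equivalent: yes
V(D1) = q - q^2 + 2q^3 - q^4 + q^5 - q^6  (w +2, c 14, <D> = -A^-18 + A^-14 - A^-10 + 2A^-6 - A^-2 + A^2)
V(D2) = q - q^2 + 2q^3 - q^4 + q^5 - q^6  (w +6, c 12, <D> = -A^-6 + A^-2 - A^2 + 2A^6 - A^10 + A^14)
why: from 14 to 12 crossings by R-moves: one link, two diagrams


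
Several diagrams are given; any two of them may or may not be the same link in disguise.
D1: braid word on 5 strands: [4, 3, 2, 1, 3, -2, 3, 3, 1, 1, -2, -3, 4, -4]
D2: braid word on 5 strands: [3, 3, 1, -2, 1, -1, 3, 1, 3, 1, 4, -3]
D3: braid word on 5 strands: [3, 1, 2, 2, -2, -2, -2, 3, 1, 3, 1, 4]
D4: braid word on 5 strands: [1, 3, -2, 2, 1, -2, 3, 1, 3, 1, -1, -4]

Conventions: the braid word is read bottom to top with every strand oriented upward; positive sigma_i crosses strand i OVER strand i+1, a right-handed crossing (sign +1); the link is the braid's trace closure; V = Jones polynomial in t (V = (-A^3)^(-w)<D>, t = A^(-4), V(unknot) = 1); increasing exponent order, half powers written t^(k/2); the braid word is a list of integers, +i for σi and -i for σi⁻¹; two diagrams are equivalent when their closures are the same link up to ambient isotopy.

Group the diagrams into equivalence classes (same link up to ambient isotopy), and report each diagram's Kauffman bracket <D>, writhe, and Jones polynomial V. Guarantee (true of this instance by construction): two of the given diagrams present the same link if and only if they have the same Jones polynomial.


equivalence classes: {D1, D2, D3, D4}
D1 (bracket A^-14 - 2A^-10 + A^-6 - 2A^-2 + 2A^2 + A^10; 14 crossings at w = +6): V = t^2 + 2t^4 - 2t^5 + t^6 - 2t^7 + t^8
V(D2) = t^2 + 2t^4 - 2t^5 + t^6 - 2t^7 + t^8  [12 crossings, <D> = A^-14 - 2A^-10 + A^-6 - 2A^-2 + 2A^2 + A^10, w = +6]
D3 (bracket A^-14 - 2A^-10 + A^-6 - 2A^-2 + 2A^2 + A^10; 12 crossings at w = +6): V = t^2 + 2t^4 - 2t^5 + t^6 - 2t^7 + t^8
V(D4) = t^2 + 2t^4 - 2t^5 + t^6 - 2t^7 + t^8  (w +4, c 12, <D> = A^-20 - 2A^-16 + A^-12 - 2A^-8 + 2A^-4 + A^4)
key observation: one V(t) for all 4 diagrams — one class (guaranteed)


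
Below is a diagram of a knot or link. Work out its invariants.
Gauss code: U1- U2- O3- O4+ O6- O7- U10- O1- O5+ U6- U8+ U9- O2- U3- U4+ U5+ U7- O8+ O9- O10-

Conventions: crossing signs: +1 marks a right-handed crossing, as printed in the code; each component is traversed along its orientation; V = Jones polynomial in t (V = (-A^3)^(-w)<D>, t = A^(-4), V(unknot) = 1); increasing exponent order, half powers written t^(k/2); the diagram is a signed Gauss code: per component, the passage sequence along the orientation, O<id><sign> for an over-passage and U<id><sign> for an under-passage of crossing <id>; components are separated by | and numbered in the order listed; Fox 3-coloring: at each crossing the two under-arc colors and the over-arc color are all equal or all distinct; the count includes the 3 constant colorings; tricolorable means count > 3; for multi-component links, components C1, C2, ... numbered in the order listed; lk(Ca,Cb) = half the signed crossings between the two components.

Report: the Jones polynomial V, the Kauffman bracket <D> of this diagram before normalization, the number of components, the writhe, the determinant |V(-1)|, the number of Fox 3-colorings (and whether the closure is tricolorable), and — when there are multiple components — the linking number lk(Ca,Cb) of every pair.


V(t) = -t^-6 + t^-5 - t^-4 + 2t^-3 - t^-2 + t^-1
bracket: A^-8 - A^-4 + 2 - A^4 + A^8 - A^12, w = -4
1 component, writhe -4, over 10 crossings
det 7, colorings 3 of 3^10 — not tricolorable
observation: det 7 = |V(-1)|; not divisible by 3, so not tricolorable


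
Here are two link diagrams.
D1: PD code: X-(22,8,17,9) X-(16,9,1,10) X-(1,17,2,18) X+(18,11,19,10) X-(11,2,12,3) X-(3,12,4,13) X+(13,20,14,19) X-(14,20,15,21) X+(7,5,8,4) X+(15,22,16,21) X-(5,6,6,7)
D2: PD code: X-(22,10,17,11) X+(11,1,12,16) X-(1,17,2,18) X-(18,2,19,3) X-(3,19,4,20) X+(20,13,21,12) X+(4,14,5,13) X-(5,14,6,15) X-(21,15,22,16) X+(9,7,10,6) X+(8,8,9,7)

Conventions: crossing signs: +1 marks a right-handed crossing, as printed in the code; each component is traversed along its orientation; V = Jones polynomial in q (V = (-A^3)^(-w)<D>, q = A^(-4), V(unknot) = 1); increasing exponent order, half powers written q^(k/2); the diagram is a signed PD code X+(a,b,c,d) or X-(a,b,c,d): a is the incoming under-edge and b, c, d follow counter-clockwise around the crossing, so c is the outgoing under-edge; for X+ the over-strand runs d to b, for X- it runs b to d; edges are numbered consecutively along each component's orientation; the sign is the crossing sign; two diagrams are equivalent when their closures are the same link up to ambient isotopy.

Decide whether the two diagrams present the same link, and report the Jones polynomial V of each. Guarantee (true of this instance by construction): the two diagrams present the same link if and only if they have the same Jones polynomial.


same link: no
V(D1) = q^(-9/2) - q^(-5/2) - q^(-3/2) - q^(-1/2)  [11 crossings, <D> = A^-7 + A^-3 + A - A^9, w = -3]
V(D2) = -q^(-11/2) + q^(-9/2) - q^(-7/2) - q^(-3/2)  (w -1, c 11, <D> = A^3 + A^11 - A^15 + A^19)
note: 2 classes among 2 diagrams; unequal V(q) rules out equality


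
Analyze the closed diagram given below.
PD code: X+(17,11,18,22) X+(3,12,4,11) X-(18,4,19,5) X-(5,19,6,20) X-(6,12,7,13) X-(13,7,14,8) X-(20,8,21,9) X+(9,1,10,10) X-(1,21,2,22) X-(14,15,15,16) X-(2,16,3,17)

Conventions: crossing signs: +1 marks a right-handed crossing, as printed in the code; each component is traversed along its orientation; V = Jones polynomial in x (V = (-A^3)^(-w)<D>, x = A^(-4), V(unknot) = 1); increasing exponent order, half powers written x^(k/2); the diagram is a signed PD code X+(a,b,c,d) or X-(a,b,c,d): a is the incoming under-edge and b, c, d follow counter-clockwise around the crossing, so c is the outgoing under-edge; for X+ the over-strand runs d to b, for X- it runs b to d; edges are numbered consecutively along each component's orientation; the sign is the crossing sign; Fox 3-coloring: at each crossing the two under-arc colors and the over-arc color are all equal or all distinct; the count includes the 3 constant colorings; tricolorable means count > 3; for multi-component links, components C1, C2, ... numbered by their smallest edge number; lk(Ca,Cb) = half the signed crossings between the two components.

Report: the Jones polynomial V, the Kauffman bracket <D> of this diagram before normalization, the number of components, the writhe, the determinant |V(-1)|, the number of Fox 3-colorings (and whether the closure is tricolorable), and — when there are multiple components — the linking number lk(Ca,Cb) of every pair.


Jones polynomial: V(x) = -x^(-15/2) + x^(-13/2) - 2x^(-11/2) + 2x^(-9/2) - 2x^(-7/2) + x^(-5/2) - x^(-3/2)
<D> = A^-9 - A^-5 + 2A^-1 - 2A^3 + 2A^7 - A^11 + A^15; writhe -5
components 2, writhe -5 (11 crossings)
linking number lk(C1,C2) = -3
3-colorings: 3 of 3^11, det 10 — not tricolorable
note: |V(-1)| = 10: so not tricolorable, since 3 does not divide 10


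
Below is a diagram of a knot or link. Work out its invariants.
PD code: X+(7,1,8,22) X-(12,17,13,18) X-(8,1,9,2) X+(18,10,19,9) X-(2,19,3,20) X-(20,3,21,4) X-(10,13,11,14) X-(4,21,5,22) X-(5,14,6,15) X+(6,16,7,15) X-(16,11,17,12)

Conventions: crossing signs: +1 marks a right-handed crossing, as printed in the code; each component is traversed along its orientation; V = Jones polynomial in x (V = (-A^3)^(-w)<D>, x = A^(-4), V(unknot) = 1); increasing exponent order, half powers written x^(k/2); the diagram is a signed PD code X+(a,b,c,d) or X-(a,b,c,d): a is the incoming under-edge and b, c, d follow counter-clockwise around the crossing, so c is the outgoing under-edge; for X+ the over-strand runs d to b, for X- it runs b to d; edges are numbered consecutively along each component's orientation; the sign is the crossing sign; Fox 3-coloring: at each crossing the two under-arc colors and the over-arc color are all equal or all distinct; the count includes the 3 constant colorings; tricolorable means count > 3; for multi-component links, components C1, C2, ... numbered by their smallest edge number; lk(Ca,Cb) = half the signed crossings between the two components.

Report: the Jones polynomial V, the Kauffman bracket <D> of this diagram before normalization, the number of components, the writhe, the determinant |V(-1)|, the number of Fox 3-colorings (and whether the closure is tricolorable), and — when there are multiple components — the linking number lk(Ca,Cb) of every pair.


V(x) = x^-8 - 2x^-7 + x^-6 - 2x^-5 + 2x^-4 + x^-2
bracket: -A^-7 - 2A + 2A^5 - A^9 + 2A^13 - A^17, w = -5
1 component, writhe -5, over 11 crossings
det 9, colorings 27 of 3^11 — tricolorable
observation: V spans 6 powers of x: at least 6 crossings in any diagram


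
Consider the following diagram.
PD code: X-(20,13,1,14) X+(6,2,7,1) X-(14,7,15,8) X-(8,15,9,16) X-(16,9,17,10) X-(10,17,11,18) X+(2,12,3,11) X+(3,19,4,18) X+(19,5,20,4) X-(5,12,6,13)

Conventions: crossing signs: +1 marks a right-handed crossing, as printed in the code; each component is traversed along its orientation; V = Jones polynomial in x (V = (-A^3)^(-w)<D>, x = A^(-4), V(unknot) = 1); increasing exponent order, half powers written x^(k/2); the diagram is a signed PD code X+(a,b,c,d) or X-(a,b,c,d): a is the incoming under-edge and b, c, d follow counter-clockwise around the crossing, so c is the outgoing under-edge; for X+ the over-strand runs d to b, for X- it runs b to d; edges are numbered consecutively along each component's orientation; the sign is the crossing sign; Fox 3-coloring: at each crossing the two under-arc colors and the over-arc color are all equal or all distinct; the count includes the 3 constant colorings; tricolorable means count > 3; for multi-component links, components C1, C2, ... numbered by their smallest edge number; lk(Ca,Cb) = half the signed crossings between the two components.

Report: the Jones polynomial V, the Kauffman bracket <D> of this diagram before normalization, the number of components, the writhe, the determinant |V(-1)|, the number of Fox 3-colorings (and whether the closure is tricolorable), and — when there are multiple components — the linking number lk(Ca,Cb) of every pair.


V(x) = -x^-6 + x^-5 - 2x^-4 + 3x^-3 - 2x^-2 + 3x^-1 - 1 + x - x^2
bracket: -A^-14 + A^-10 - A^-6 + 3A^-2 - 2A^2 + 3A^6 - 2A^10 + A^14 - A^18, w = -2
1 component, writhe -2, over 10 crossings
det 15, colorings 9 of 3^10 — tricolorable
observation: the span of V is 8, forcing >= 8 crossings in any diagram


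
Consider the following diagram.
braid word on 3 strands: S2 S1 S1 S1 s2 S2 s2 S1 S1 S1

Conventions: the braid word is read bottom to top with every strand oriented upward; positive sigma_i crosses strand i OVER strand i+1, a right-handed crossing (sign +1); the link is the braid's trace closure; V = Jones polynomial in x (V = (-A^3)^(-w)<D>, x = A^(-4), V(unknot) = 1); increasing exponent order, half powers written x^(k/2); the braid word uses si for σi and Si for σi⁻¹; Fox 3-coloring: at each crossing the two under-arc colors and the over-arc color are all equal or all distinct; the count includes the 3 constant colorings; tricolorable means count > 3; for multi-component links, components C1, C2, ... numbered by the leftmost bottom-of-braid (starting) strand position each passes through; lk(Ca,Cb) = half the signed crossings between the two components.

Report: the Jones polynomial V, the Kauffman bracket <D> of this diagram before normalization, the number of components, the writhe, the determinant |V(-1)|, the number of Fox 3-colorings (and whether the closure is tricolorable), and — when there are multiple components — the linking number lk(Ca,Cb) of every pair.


Jones polynomial: V(x) = x^-8 - 2x^-7 + x^-6 - 2x^-5 + 2x^-4 + x^-2
<D> = A^-10 + 2A^-2 - 2A^2 + A^6 - 2A^10 + A^14; writhe -6
components 1, writhe -6 (10 crossings)
3-colorings: 27 of 3^10, det 9 — tricolorable
note: det 9 = |V(-1)|; divisible by 3, so tricolorable


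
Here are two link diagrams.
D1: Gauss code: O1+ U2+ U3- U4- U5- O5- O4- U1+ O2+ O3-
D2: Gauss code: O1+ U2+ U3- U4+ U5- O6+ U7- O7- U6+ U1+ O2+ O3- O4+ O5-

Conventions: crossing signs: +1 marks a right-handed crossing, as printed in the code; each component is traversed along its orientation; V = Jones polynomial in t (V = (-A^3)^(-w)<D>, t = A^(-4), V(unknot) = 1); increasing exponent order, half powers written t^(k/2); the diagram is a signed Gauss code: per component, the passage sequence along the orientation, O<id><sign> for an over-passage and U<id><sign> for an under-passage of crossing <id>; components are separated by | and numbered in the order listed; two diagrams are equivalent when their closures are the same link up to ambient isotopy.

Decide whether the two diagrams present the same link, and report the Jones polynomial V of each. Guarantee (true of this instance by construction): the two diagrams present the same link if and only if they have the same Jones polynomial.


same link: yes
V(D1) = 1  [5 crossings, <D> = -A^-3, w = -1]
D2 (bracket -A^3; 7 crossings at w = +1): V = 1
note: Reidemeister moves carry D1 (5 crossings) to D2 (7)


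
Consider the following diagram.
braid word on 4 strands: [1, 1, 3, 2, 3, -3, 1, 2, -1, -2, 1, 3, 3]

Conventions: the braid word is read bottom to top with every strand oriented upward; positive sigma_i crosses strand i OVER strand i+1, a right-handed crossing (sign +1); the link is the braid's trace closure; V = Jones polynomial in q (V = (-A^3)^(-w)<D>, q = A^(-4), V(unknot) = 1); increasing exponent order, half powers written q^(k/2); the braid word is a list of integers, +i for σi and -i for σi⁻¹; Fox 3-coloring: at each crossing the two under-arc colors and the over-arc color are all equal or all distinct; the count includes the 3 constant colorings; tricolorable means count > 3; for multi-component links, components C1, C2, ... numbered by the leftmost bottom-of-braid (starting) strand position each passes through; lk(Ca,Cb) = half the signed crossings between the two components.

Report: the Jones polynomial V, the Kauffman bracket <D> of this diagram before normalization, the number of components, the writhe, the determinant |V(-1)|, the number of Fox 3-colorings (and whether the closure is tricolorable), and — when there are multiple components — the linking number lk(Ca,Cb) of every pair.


V = q^2 + q^3 + 2q^4 + q^9 - q^10
<D> = A^-19 - A^-15 - 2A^5 - A^9 - A^13 (w = +7)
3 components over 13 crossings, w = +7
lk(C1,C2): +2
lk(C1,C3) = 0
linking number lk(C2,C3) = 0
27 Fox colorings among 3^13, |V(-1)| = 0: tricolorable
why: w = +7 (over 13 crossings) is diagram-only; (-A^3)^(-7) removes it from V


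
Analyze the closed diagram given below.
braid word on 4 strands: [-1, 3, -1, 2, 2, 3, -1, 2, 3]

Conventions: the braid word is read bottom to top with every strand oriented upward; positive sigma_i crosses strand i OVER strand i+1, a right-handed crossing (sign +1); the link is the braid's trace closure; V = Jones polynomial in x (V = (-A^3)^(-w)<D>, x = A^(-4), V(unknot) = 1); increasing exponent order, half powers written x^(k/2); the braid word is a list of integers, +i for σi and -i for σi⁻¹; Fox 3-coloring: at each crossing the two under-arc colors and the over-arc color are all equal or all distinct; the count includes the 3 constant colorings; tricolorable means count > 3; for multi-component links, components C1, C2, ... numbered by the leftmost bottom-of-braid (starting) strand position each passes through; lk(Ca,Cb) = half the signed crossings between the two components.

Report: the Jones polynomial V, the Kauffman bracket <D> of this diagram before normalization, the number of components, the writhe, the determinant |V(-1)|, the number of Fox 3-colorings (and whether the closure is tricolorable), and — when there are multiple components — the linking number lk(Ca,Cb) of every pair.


V = -x^-2 + 2x^-1 - 3 + 5x - 4x^2 + 5x^3 - 4x^4 + 2x^5 - x^6
<D> = A^-15 - 2A^-11 + 4A^-7 - 5A^-3 + 4A - 5A^5 + 3A^9 - 2A^13 + A^17 (w = +3)
1 component over 9 crossings, w = +3
9 Fox colorings among 3^9, |V(-1)| = 27: tricolorable
why: V spans 8 powers of x: at least 8 crossings in any diagram


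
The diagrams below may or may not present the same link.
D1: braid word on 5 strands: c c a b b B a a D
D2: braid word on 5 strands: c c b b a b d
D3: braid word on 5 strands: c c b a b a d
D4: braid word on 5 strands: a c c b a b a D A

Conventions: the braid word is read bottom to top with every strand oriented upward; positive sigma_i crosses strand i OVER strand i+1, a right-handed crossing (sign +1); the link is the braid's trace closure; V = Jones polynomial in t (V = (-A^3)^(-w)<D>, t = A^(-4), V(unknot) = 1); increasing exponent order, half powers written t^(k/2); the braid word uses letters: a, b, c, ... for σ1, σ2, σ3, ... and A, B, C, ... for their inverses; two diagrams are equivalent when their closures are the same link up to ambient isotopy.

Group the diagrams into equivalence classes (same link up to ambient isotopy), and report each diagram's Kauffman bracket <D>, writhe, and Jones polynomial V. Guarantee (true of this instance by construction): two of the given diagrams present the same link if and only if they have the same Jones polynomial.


grouping into links: {D1, D2, D3, D4}
V(D1) = -t^(3/2) - 2t^(7/2) + t^(9/2) - t^(11/2) + t^(13/2)  (w +5, c 9, <D> = -A^-11 + A^-7 - A^-3 + 2A + A^9)
V(D2) = -t^(3/2) - 2t^(7/2) + t^(9/2) - t^(11/2) + t^(13/2)  (w +7, c 7, <D> = -A^-5 + A^-1 - A^3 + 2A^7 + A^15)
V(D3) = -t^(3/2) - 2t^(7/2) + t^(9/2) - t^(11/2) + t^(13/2)  [7 crossings, <D> = -A^-5 + A^-1 - A^3 + 2A^7 + A^15, w = +7]
V(D4) = -t^(3/2) - 2t^(7/2) + t^(9/2) - t^(11/2) + t^(13/2)  [9 crossings, <D> = -A^-11 + A^-7 - A^-3 + 2A + A^9, w = +5]
why: all 4 diagrams share one V(t), hence one class


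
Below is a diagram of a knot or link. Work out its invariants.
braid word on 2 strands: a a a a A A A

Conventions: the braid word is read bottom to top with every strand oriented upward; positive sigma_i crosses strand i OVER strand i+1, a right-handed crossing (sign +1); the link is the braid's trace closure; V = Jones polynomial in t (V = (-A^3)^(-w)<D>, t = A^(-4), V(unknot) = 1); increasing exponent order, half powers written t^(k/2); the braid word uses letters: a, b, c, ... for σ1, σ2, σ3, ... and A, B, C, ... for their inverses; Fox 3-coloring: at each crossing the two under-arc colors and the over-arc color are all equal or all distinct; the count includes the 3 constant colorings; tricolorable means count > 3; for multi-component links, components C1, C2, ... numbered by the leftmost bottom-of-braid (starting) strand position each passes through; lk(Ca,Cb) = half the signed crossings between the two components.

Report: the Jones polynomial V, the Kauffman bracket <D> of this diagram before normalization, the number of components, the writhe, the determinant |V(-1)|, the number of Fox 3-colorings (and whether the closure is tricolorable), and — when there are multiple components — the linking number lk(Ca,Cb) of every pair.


Jones polynomial: V(t) = 1
<D> = -A^3; writhe +1
components 1, writhe +1 (7 crossings)
3-colorings: 3 of 3^7, det 1 — not tricolorable
note: a (2,1) torus form — a single generator 1 times
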